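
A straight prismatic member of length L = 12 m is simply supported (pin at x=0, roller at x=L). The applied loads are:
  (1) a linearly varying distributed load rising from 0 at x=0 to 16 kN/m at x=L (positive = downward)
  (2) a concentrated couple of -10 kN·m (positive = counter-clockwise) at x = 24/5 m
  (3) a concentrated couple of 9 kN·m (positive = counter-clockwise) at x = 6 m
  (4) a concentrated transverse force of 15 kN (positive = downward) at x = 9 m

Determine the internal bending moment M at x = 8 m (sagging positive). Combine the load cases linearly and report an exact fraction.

Load 1 — triangular load w₀=16 kN/m (0→w₀ over full span):
  M_1 = w₀Lx/6 - w₀x³/(6L) = 16·12·8/6 - 16·8³/(6·12) = 1280/9 kN·m
Load 2 — applied couple M₀=-10 kN·m at a=24/5 m (b=L-a=36/5):
  M_2 = M₀x/L - M₀  [x>a] = (-10)·8/12 - (-10) = 10/3 kN·m
Load 3 — applied couple M₀=9 kN·m at a=6 m (b=L-a=6):
  M_3 = M₀x/L - M₀  [x>a] = 9·8/12 - 9 = -3 kN·m
Load 4 — point force P=15 kN at a=9 m (b=L-a=3):
  M_4 = Pbx/L  [x≤a] = 15·3·8/12 = 30 kN·m
Superposition: M = Σ M_i = 1553/9 kN·m ≈ 172.555556 kN·m

M(8) = 1553/9 kN·m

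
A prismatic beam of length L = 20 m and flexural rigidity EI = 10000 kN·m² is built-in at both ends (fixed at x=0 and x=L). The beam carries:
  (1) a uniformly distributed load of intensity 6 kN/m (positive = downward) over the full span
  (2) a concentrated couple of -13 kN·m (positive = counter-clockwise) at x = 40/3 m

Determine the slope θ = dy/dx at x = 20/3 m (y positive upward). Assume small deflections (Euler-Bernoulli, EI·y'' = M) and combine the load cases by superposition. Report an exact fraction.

Load 1 — uniform load w=6 kN/m over full span:
  θ_1 = -wx(L-x)(L-2x)/(12EI) = -6·(20/3)·(20-(20/3))·(20-2·(20/3))/(12·10000) = -4/135 rad
Load 2 — applied couple M₀=-13 kN·m at a=40/3 m (b=L-a=20/3):
  θ_2 = (R_Ax²/2 - M_Ax)/EI  [x≤a] with R_A=-13/15, M_A=-13/3 = ((-13/15)·(20/3)²/2 - (-13/3)·(20/3))/10000 = 13/13500 rad
Superposition: θ = Σ θ_i = -43/1500 rad ≈ -0.028667 rad

θ(20/3) = -43/1500 rad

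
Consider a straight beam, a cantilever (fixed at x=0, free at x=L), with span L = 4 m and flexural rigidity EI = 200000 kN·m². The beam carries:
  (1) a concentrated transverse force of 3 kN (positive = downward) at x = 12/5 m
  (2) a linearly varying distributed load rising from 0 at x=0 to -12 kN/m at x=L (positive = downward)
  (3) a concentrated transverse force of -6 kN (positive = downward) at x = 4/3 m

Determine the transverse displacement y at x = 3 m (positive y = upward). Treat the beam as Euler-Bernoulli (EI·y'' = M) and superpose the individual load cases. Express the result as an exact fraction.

y(3) = 4878809/5400000000 m

Load 1 — point force P=3 kN at a=12/5 m (b=L-a=8/5):
  y_1 = -Pa²(3x-a)/(6EI)  [x>a] = -3·(12/5)²·(3·3-(12/5))/(6·200000) = -297/3125000 m
Load 2 — triangular load w₀=-12 kN/m (0→w₀ over full span):
  y_2 = (w₀Lx³/12-w₀L²x²/6-w₀x⁵/(120L))/EI = ((-12)·4·3³/12-(-12)·4²·3²/6-(-12)·3⁵/(120·4))/200000 = 7443/8000000 m
Load 3 — point force P=-6 kN at a=4/3 m (b=L-a=8/3):
  y_3 = -Pa²(3x-a)/(6EI)  [x>a] = -(-6)·(4/3)²·(3·3-(4/3))/(6·200000) = 23/337500 m
Superposition: y = Σ y_i = 4878809/5400000000 m ≈ 0.000903 m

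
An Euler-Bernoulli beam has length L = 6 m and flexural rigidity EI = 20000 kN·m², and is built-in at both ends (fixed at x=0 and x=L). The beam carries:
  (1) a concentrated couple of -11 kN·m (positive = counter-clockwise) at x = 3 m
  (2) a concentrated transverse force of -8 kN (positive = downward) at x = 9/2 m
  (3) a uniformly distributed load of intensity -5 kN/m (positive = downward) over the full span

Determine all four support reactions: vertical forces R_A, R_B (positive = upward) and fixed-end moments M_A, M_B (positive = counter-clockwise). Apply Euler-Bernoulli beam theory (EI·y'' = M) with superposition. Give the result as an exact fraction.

Load 1 — applied couple M₀=-11 kN·m at a=3 m (b=L-a=3):
  R_A = 6M₀ab/L³ = 6·(-11)·3·3/6³ = -11/4 kN
  M_A = M₀b(2a-b)/L² = (-11)·3·(2·3-3)/6² = -11/4 kN·m
  R_B = -6M₀ab/L³ = -6·(-11)·3·3/6³ = 11/4 kN
  M_B = M₀a(2b-a)/L² = (-11)·3·(2·3-3)/6² = -11/4 kN·m
Load 2 — point force P=-8 kN at a=9/2 m (b=L-a=3/2):
  R_A = Pb²(3a+b)/L³ = (-8)·(3/2)²·(3·(9/2)+(3/2))/6³ = -5/4 kN
  M_A = Pab²/L² = (-8)·(9/2)·(3/2)²/6² = -9/4 kN·m
  R_B = Pa²(a+3b)/L³ = (-8)·(9/2)²·((9/2)+3·(3/2))/6³ = -27/4 kN
  M_B = -Pa²b/L² = -(-8)·(9/2)²·(3/2)/6² = 27/4 kN·m
Load 3 — uniform load w=-5 kN/m over full span:
  R_A = wL/2 = (-5)·6/2 = -15 kN
  M_A = wL²/12 = (-5)·6²/12 = -15 kN·m
  R_B = wL/2 = (-5)·6/2 = -15 kN
  M_B = -wL²/12 = -(-5)·6²/12 = 15 kN·m
Superposition: R_A = -19 kN, M_A = -20 kN·m, R_B = -19 kN, M_B = 19 kN·m

R_A = -19 kN, M_A = -20 kN·m, R_B = -19 kN, M_B = 19 kN·m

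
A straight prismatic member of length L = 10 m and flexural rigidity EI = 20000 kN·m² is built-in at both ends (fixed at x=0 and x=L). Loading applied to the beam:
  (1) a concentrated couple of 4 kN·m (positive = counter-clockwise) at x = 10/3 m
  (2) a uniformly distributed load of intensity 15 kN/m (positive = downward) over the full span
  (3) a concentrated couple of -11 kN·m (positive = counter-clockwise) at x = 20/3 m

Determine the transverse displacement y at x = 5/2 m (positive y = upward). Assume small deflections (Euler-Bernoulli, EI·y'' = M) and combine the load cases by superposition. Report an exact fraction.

Load 1 — applied couple M₀=4 kN·m at a=10/3 m (b=L-a=20/3):
  y_1 = (R_Ax³/6 - M_Ax²/2)/EI  [x≤a] with R_A=8/15, M_A=0 = ((8/15)·(5/2)³/6 - 0·(5/2)²/2)/20000 = 1/14400 m
Load 2 — uniform load w=15 kN/m over full span:
  y_2 = -wx²(L-x)²/(24EI) = -15·(5/2)²·(10-(5/2))²/(24·20000) = -45/4096 m
Load 3 — applied couple M₀=-11 kN·m at a=20/3 m (b=L-a=10/3):
  y_3 = (R_Ax³/6 - M_Ax²/2)/EI  [x≤a] with R_A=-22/15, M_A=-11/3 = ((-22/15)·(5/2)³/6 - (-11/3)·(5/2)²/2)/20000 = 11/28800 m
Superposition: y = Σ y_i = -9709/921600 m ≈ -0.010535 m

y(5/2) = -9709/921600 m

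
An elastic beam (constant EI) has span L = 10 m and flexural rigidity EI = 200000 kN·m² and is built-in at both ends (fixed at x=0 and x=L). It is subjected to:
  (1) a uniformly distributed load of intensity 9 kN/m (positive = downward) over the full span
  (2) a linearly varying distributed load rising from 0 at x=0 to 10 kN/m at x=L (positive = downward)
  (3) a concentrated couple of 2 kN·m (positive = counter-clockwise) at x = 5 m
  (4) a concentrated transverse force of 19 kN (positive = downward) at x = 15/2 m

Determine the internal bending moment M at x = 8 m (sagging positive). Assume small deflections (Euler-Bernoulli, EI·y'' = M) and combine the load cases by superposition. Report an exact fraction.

M(8) = 1717/480 kN·m

Load 1 — uniform load w=9 kN/m over full span:
  M_1 = wLx/2 - wL²/12 - wx²/2 = 9·10·8/2 - 9·10²/12 - 9·8²/2 = -3 kN·m
Load 2 — triangular load w₀=10 kN/m (0→w₀ over full span):
  M_2 = 3w₀Lx/20 - w₀L²/30 - w₀x³/(6L) = 3·10·10·8/20 - 10·10²/30 - 10·8³/(6·10) = 4/3 kN·m
Load 3 — applied couple M₀=2 kN·m at a=5 m (b=L-a=5):
  M_3 = R_Ax - M_A - M₀  [x>a] with R_A=3/10, M_A=1/2 = (3/10)·8 - (1/2) - 2 = -1/10 kN·m
Load 4 — point force P=19 kN at a=15/2 m (b=L-a=5/2):
  M_4 = Pa²(a+3b)(L-x)/L³ - Pa²b/L²  [x>a] = 19·(15/2)²·((15/2)+3·(5/2))·(10-8)/10³ - 19·(15/2)²·(5/2)/10² = 171/32 kN·m
Superposition: M = Σ M_i = 1717/480 kN·m ≈ 3.577083 kN·m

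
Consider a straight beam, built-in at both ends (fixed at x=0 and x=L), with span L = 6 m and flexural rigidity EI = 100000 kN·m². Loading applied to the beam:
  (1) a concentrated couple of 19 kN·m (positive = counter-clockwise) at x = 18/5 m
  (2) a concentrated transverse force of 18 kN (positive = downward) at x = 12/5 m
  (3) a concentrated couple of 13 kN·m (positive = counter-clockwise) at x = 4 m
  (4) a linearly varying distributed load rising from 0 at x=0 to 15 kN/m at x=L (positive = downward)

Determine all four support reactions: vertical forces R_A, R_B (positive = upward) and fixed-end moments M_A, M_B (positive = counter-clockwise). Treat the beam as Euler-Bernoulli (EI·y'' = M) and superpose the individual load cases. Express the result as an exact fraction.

Load 1 — applied couple M₀=19 kN·m at a=18/5 m (b=L-a=12/5):
  R_A = 6M₀ab/L³ = 6·19·(18/5)·(12/5)/6³ = 114/25 kN
  M_A = M₀b(2a-b)/L² = 19·(12/5)·(2·(18/5)-(12/5))/6² = 152/25 kN·m
  R_B = -6M₀ab/L³ = -6·19·(18/5)·(12/5)/6³ = -114/25 kN
  M_B = M₀a(2b-a)/L² = 19·(18/5)·(2·(12/5)-(18/5))/6² = 57/25 kN·m
Load 2 — point force P=18 kN at a=12/5 m (b=L-a=18/5):
  R_A = Pb²(3a+b)/L³ = 18·(18/5)²·(3·(12/5)+(18/5))/6³ = 1458/125 kN
  M_A = Pab²/L² = 18·(12/5)·(18/5)²/6² = 1944/125 kN·m
  R_B = Pa²(a+3b)/L³ = 18·(12/5)²·((12/5)+3·(18/5))/6³ = 792/125 kN
  M_B = -Pa²b/L² = -18·(12/5)²·(18/5)/6² = -1296/125 kN·m
Load 3 — applied couple M₀=13 kN·m at a=4 m (b=L-a=2):
  R_A = 6M₀ab/L³ = 6·13·4·2/6³ = 26/9 kN
  M_A = M₀b(2a-b)/L² = 13·2·(2·4-2)/6² = 13/3 kN·m
  R_B = -6M₀ab/L³ = -6·13·4·2/6³ = -26/9 kN
  M_B = M₀a(2b-a)/L² = 13·4·(2·2-4)/6² = 0 kN·m
Load 4 — triangular load w₀=15 kN/m (0→w₀ over full span):
  R_A = 3w₀L/20 = 3·15·6/20 = 27/2 kN
  M_A = w₀L²/30 = 15·6²/30 = 18 kN·m
  R_B = 7w₀L/20 = 7·15·6/20 = 63/2 kN
  M_B = -w₀L²/20 = -15·6²/20 = -27 kN·m
Superposition: R_A = 73379/2250 kN, M_A = 16487/375 kN·m, R_B = 68371/2250 kN, M_B = -4386/125 kN·m

R_A = 73379/2250 kN, M_A = 16487/375 kN·m, R_B = 68371/2250 kN, M_B = -4386/125 kN·m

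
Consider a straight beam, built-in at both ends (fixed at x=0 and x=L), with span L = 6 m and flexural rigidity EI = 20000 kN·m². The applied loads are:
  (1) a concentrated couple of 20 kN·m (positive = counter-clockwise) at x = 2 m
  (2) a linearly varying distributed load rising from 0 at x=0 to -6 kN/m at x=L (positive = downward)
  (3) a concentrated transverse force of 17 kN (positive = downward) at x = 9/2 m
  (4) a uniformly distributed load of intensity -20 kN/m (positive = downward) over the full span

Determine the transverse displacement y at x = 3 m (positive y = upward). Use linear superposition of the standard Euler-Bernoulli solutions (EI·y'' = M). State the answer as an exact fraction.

Load 1 — applied couple M₀=20 kN·m at a=2 m (b=L-a=4):
  y_1 = (R_Ax³/6 - M_Ax²/2 - M₀(x-a)²/2)/EI  [x>a] with R_A=40/9, M_A=0 = ((40/9)·3³/6 - 0·3²/2 - 20·(3-2)²/2)/20000 = 1/2000 m
Load 2 — triangular load w₀=-6 kN/m (0→w₀ over full span):
  y_2 = -w₀x²(L-x)²(x+2L)/(120LEI) = -(-6)·3²·(6-3)²·(3+2·6)/(120·6·20000) = 81/160000 m
Load 3 — point force P=17 kN at a=9/2 m (b=L-a=3/2):
  y_3 = -Pb²x²(3aL-(3a+b)x)/(6L³EI)  [x≤a] = -17·(3/2)²·3²·(3·(9/2)·6-(3·(9/2)+(3/2))·3)/(6·6³·20000) = -153/320000 m
Load 4 — uniform load w=-20 kN/m over full span:
  y_4 = -wx²(L-x)²/(24EI) = -(-20)·3²·(6-3)²/(24·20000) = 27/8000 m
Superposition: y = Σ y_i = 1249/320000 m ≈ 0.003903 m

y(3) = 1249/320000 m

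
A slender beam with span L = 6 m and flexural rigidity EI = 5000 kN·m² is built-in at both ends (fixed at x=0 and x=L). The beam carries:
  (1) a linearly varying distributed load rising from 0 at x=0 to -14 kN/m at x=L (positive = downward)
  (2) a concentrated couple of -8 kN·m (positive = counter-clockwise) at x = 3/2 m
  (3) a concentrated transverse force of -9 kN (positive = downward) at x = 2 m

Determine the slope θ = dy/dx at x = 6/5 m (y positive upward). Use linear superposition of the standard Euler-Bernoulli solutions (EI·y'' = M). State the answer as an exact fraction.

θ(6/5) = 1032/390625 rad

Load 1 — triangular load w₀=-14 kN/m (0→w₀ over full span):
  θ_1 = -w₀(2x(L-x)(L-2x)(x+2L)+x²(L-x)²)/(120LEI) = -(-14)·(2·(6/5)·(6-(6/5))·(6-2·(6/5))·((6/5)+2·6)+(6/5)²·(6-(6/5))²)/(120·6·5000) = 882/390625 rad
Load 2 — applied couple M₀=-8 kN·m at a=3/2 m (b=L-a=9/2):
  θ_2 = (R_Ax²/2 - M_Ax)/EI  [x≤a] with R_A=-3/2, M_A=3/2 = ((-3/2)·(6/5)²/2 - (3/2)·(6/5))/5000 = -9/15625 rad
Load 3 — point force P=-9 kN at a=2 m (b=L-a=4):
  θ_3 = -Pb²x(2aL-(3a+b)x)/(2L³EI)  [x≤a] = -(-9)·4²·(6/5)·(2·2·6-(3·2+4)·(6/5))/(2·6³·5000) = 3/3125 rad
Superposition: θ = Σ θ_i = 1032/390625 rad ≈ 0.002642 rad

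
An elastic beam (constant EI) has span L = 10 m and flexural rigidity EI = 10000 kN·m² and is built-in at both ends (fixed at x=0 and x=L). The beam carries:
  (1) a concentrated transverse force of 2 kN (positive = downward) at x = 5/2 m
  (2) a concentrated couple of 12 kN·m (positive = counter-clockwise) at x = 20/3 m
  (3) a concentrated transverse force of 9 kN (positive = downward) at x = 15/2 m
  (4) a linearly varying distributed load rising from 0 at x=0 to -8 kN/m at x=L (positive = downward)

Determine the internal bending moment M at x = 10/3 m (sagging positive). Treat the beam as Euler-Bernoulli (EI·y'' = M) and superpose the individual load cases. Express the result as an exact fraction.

M(10/3) = -14119/2592 kN·m

Load 1 — point force P=2 kN at a=5/2 m (b=L-a=15/2):
  M_1 = Pa²(a+3b)(L-x)/L³ - Pa²b/L²  [x>a] = 2·(5/2)²·((5/2)+3·(15/2))·(10-(10/3))/10³ - 2·(5/2)²·(15/2)/10² = 55/48 kN·m
Load 2 — applied couple M₀=12 kN·m at a=20/3 m (b=L-a=10/3):
  M_2 = R_Ax - M_A  [x≤a] with R_A=8/5, M_A=4 = (8/5)·(10/3) - 4 = 4/3 kN·m
Load 3 — point force P=9 kN at a=15/2 m (b=L-a=5/2):
  M_3 = Pb²(3a+b)x/L³ - Pab²/L²  [x≤a] = 9·(5/2)²·(3·(15/2)+(5/2))·(10/3)/10³ - 9·(15/2)·(5/2)²/10² = 15/32 kN·m
Load 4 — triangular load w₀=-8 kN/m (0→w₀ over full span):
  M_4 = 3w₀Lx/20 - w₀L²/30 - w₀x³/(6L) = 3·(-8)·10·(10/3)/20 - (-8)·10²/30 - (-8)·(10/3)³/(6·10) = -680/81 kN·m
Superposition: M = Σ M_i = -14119/2592 kN·m ≈ -5.447145 kN·m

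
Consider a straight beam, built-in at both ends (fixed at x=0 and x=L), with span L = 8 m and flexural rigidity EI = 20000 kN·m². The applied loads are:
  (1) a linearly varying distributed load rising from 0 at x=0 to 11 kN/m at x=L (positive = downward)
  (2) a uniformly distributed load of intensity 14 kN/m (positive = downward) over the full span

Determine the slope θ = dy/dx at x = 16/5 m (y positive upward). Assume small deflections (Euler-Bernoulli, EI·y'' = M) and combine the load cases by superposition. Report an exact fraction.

θ(16/5) = -824/390625 rad

Load 1 — triangular load w₀=11 kN/m (0→w₀ over full span):
  θ_1 = -w₀(2x(L-x)(L-2x)(x+2L)+x²(L-x)²)/(120LEI) = -11·(2·(16/5)·(8-(16/5))·(8-2·(16/5))·((16/5)+2·8)+(16/5)²·(8-(16/5))²)/(120·8·20000) = -264/390625 rad
Load 2 — uniform load w=14 kN/m over full span:
  θ_2 = -wx(L-x)(L-2x)/(12EI) = -14·(16/5)·(8-(16/5))·(8-2·(16/5))/(12·20000) = -112/78125 rad
Superposition: θ = Σ θ_i = -824/390625 rad ≈ -0.002109 rad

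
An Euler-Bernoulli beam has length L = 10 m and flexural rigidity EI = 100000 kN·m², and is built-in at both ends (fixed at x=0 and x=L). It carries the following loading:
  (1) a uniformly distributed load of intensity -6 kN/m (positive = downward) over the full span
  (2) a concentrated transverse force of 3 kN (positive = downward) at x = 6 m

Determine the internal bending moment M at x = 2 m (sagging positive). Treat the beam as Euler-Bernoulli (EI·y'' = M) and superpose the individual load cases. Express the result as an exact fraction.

M(2) = 154/125 kN·m

Load 1 — uniform load w=-6 kN/m over full span:
  M_1 = wLx/2 - wL²/12 - wx²/2 = (-6)·10·2/2 - (-6)·10²/12 - (-6)·2²/2 = 2 kN·m
Load 2 — point force P=3 kN at a=6 m (b=L-a=4):
  M_2 = Pb²(3a+b)x/L³ - Pab²/L²  [x≤a] = 3·4²·(3·6+4)·2/10³ - 3·6·4²/10² = -96/125 kN·m
Superposition: M = Σ M_i = 154/125 kN·m ≈ 1.232000 kN·m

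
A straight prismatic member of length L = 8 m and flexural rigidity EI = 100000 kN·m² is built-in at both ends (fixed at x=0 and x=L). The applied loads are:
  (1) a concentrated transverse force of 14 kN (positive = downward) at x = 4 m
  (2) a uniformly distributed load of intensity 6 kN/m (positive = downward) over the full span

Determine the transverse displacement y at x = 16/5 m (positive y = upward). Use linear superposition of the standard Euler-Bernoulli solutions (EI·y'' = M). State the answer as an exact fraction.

y(16/5) = -5416/5859375 m

Load 1 — point force P=14 kN at a=4 m (b=L-a=4):
  y_1 = -Pb²x²(3aL-(3a+b)x)/(6L³EI)  [x≤a] = -14·4²·(16/5)²·(3·4·8-(3·4+4)·(16/5))/(6·8³·100000) = -392/1171875 m
Load 2 — uniform load w=6 kN/m over full span:
  y_2 = -wx²(L-x)²/(24EI) = -6·(16/5)²·(8-(16/5))²/(24·100000) = -1152/1953125 m
Superposition: y = Σ y_i = -5416/5859375 m ≈ -0.000924 m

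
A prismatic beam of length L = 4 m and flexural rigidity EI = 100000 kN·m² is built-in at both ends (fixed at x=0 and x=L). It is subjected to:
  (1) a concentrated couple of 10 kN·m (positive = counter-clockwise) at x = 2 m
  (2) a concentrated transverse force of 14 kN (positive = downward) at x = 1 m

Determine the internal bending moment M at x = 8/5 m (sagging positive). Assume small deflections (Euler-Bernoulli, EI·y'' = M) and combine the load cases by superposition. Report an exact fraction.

M(8/5) = 49/8 kN·m

Load 1 — applied couple M₀=10 kN·m at a=2 m (b=L-a=2):
  M_1 = R_Ax - M_A  [x≤a] with R_A=15/4, M_A=5/2 = (15/4)·(8/5) - (5/2) = 7/2 kN·m
Load 2 — point force P=14 kN at a=1 m (b=L-a=3):
  M_2 = Pa²(a+3b)(L-x)/L³ - Pa²b/L²  [x>a] = 14·1²·(1+3·3)·(4-(8/5))/4³ - 14·1²·3/4² = 21/8 kN·m
Superposition: M = Σ M_i = 49/8 kN·m ≈ 6.125000 kN·m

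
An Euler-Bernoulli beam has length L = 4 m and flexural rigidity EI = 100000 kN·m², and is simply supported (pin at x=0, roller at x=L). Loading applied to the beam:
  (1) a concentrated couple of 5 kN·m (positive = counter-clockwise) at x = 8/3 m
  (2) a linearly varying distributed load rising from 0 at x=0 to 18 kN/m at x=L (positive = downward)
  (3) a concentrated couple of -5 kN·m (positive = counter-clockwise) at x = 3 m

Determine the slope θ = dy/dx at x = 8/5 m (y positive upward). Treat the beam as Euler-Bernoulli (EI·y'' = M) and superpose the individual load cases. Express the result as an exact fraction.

θ(8/5) = -350221/4500000000 rad

Load 1 — applied couple M₀=5 kN·m at a=8/3 m (b=L-a=4/3):
  θ_1 = (M₀x²/(2L)+C₁)/EI  [x≤a] with C₁=M₀(3b²-L²)/(6L)=-20/9 = (5·(8/5)²/(2·4)+(-20/9))/100000 = -7/1125000 rad
Load 2 — triangular load w₀=18 kN/m (0→w₀ over full span):
  θ_2 = -w₀(7L⁴-30L²x²+15x⁴)/(360LEI) = -18·(7·4⁴-30·4²·(8/5)²+15·(8/5)⁴)/(360·4·100000) = -323/3906250 rad
Load 3 — applied couple M₀=-5 kN·m at a=3 m (b=L-a=1):
  θ_3 = (M₀x²/(2L)+C₁)/EI  [x≤a] with C₁=M₀(3b²-L²)/(6L)=65/24 = ((-5)·(8/5)²/(2·4)+(65/24))/100000 = 133/12000000 rad
Superposition: θ = Σ θ_i = -350221/4500000000 rad ≈ -0.000078 rad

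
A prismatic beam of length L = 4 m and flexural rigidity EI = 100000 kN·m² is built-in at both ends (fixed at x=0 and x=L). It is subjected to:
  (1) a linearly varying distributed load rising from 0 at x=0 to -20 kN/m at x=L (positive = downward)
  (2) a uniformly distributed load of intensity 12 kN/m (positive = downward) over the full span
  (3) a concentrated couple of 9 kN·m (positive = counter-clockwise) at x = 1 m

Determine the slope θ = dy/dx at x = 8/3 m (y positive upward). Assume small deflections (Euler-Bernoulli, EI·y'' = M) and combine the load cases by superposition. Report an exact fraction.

θ(8/3) = -217/48600000 rad

Load 1 — triangular load w₀=-20 kN/m (0→w₀ over full span):
  θ_1 = -w₀(2x(L-x)(L-2x)(x+2L)+x²(L-x)²)/(120LEI) = -(-20)·(2·(8/3)·(4-(8/3))·(4-2·(8/3))·((8/3)+2·4)+(8/3)²·(4-(8/3))²)/(120·4·100000) = -28/759375 rad
Load 2 — uniform load w=12 kN/m over full span:
  θ_2 = -wx(L-x)(L-2x)/(12EI) = -12·(8/3)·(4-(8/3))·(4-2·(8/3))/(12·100000) = 4/84375 rad
Load 3 — applied couple M₀=9 kN·m at a=1 m (b=L-a=3):
  θ_3 = (R_Ax²/2 - M_Ax - M₀(x-a))/EI  [x>a] with R_A=81/32, M_A=-27/16 = ((81/32)·(8/3)²/2 - (-27/16)·(8/3) - 9·((8/3)-1))/100000 = -3/200000 rad
Superposition: θ = Σ θ_i = -217/48600000 rad ≈ -0.000004 rad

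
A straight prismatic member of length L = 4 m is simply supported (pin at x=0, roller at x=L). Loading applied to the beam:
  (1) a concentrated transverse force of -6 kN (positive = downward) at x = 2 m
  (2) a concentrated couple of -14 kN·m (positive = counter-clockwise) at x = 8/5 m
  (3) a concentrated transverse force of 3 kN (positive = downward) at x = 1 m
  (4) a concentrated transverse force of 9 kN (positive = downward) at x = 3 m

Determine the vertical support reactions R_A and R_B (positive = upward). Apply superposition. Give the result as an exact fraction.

R_A = -2 kN, R_B = 8 kN

Load 1 — point force P=-6 kN at a=2 m (b=L-a=2):
  R_A = Pb/L = (-6)·2/4 = -3 kN
  R_B = Pa/L = (-6)·2/4 = -3 kN
Load 2 — applied couple M₀=-14 kN·m at a=8/5 m (b=L-a=12/5):
  R_A = M₀/L = (-14)/4 = -7/2 kN
  R_B = -M₀/L = -(-14)/4 = 7/2 kN
Load 3 — point force P=3 kN at a=1 m (b=L-a=3):
  R_A = Pb/L = 3·3/4 = 9/4 kN
  R_B = Pa/L = 3·1/4 = 3/4 kN
Load 4 — point force P=9 kN at a=3 m (b=L-a=1):
  R_A = Pb/L = 9·1/4 = 9/4 kN
  R_B = Pa/L = 9·3/4 = 27/4 kN
Superposition: R_A = -2 kN, R_B = 8 kN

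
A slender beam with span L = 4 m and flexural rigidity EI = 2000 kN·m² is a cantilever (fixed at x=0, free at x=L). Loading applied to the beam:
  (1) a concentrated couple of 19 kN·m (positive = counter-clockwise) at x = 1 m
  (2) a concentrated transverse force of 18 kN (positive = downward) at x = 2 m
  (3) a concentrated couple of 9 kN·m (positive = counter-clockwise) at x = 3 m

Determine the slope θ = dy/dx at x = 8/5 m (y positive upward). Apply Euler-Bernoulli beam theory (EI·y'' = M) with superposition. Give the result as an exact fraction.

Load 1 — applied couple M₀=19 kN·m at a=1 m (b=L-a=3):
  θ_1 = M₀a/EI  [x>a] = 19·1/2000 = 19/2000 rad
Load 2 — point force P=18 kN at a=2 m (b=L-a=2):
  θ_2 = -Px(2a-x)/(2EI)  [x≤a] = -18·(8/5)·(2·2-(8/5))/(2·2000) = -54/3125 rad
Load 3 — applied couple M₀=9 kN·m at a=3 m (b=L-a=1):
  θ_3 = M₀x/EI  [x≤a] = 9·(8/5)/2000 = 9/1250 rad
Superposition: θ = Σ θ_i = -29/50000 rad ≈ -0.000580 rad

θ(8/5) = -29/50000 rad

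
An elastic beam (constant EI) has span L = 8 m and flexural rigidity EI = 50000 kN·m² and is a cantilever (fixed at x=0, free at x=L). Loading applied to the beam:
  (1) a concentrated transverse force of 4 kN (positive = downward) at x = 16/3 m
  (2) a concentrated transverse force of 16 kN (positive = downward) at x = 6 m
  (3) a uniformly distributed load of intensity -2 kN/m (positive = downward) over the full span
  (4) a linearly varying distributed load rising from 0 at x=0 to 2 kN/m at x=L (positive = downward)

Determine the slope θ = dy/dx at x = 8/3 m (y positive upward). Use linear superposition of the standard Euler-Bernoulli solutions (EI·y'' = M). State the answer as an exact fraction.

θ(8/3) = -3152/759375 rad

Load 1 — point force P=4 kN at a=16/3 m (b=L-a=8/3):
  θ_1 = -Px(2a-x)/(2EI)  [x≤a] = -4·(8/3)·(2·(16/3)-(8/3))/(2·50000) = -8/9375 rad
Load 2 — point force P=16 kN at a=6 m (b=L-a=2):
  θ_2 = -Px(2a-x)/(2EI)  [x≤a] = -16·(8/3)·(2·6-(8/3))/(2·50000) = -112/28125 rad
Load 3 — uniform load w=-2 kN/m over full span:
  θ_3 = -wx(x²-3Lx+3L²)/(6EI) = -(-2)·(8/3)·((8/3)²-3·8·(8/3)+3·8²)/(6·50000) = 608/253125 rad
Load 4 — triangular load w₀=2 kN/m (0→w₀ over full span):
  θ_4 = (w₀Lx²/4-w₀L²x/3-w₀x⁴/(24L))/EI = (2·8·(8/3)²/4-2·8²·(8/3)/3-2·(8/3)⁴/(24·8))/50000 = -1304/759375 rad
Superposition: θ = Σ θ_i = -3152/759375 rad ≈ -0.004151 rad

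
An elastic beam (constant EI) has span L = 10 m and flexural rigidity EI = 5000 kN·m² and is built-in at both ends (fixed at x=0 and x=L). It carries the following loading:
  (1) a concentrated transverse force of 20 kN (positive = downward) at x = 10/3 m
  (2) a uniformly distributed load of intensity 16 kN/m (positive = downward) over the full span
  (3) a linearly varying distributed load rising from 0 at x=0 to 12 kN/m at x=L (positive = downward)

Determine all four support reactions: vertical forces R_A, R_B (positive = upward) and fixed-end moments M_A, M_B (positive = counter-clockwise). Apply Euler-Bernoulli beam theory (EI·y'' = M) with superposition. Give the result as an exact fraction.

R_A = 3046/27 kN, M_A = 5480/27 kN·m, R_B = 3434/27 kN, M_B = -5620/27 kN·m

Load 1 — point force P=20 kN at a=10/3 m (b=L-a=20/3):
  R_A = Pb²(3a+b)/L³ = 20·(20/3)²·(3·(10/3)+(20/3))/10³ = 400/27 kN
  M_A = Pab²/L² = 20·(10/3)·(20/3)²/10² = 800/27 kN·m
  R_B = Pa²(a+3b)/L³ = 20·(10/3)²·((10/3)+3·(20/3))/10³ = 140/27 kN
  M_B = -Pa²b/L² = -20·(10/3)²·(20/3)/10² = -400/27 kN·m
Load 2 — uniform load w=16 kN/m over full span:
  R_A = wL/2 = 16·10/2 = 80 kN
  M_A = wL²/12 = 16·10²/12 = 400/3 kN·m
  R_B = wL/2 = 16·10/2 = 80 kN
  M_B = -wL²/12 = -16·10²/12 = -400/3 kN·m
Load 3 — triangular load w₀=12 kN/m (0→w₀ over full span):
  R_A = 3w₀L/20 = 3·12·10/20 = 18 kN
  M_A = w₀L²/30 = 12·10²/30 = 40 kN·m
  R_B = 7w₀L/20 = 7·12·10/20 = 42 kN
  M_B = -w₀L²/20 = -12·10²/20 = -60 kN·m
Superposition: R_A = 3046/27 kN, M_A = 5480/27 kN·m, R_B = 3434/27 kN, M_B = -5620/27 kN·m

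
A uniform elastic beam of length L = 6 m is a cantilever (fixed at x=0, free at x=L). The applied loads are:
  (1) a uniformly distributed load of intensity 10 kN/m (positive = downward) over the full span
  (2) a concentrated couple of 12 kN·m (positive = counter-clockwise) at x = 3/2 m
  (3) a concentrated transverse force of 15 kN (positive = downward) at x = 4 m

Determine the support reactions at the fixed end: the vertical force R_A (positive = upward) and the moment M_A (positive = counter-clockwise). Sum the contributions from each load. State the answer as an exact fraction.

Load 1 — uniform load w=10 kN/m over full span:
  R_A = wL = 10·6 = 60 kN
  M_A = wL²/2 = 10·6²/2 = 180 kN·m
Load 2 — applied couple M₀=12 kN·m at a=3/2 m (b=L-a=9/2):
  R_A = 0 kN
  M_A = -M₀ = -12 kN·m
Load 3 — point force P=15 kN at a=4 m (b=L-a=2):
  R_A = P = 15 kN
  M_A = Pa = 15·4 = 60 kN·m
Superposition: R_A = 75 kN, M_A = 228 kN·m

R_A = 75 kN, M_A = 228 kN·m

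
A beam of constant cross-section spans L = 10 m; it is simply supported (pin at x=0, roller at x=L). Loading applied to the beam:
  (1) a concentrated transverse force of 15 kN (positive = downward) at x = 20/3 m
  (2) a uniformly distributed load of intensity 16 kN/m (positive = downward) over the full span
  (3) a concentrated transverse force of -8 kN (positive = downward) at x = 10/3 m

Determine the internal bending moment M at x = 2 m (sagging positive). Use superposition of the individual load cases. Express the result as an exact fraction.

M(2) = 382/3 kN·m

Load 1 — point force P=15 kN at a=20/3 m (b=L-a=10/3):
  M_1 = Pbx/L  [x≤a] = 15·(10/3)·2/10 = 10 kN·m
Load 2 — uniform load w=16 kN/m over full span:
  M_2 = wx(L-x)/2 = 16·2·(10-2)/2 = 128 kN·m
Load 3 — point force P=-8 kN at a=10/3 m (b=L-a=20/3):
  M_3 = Pbx/L  [x≤a] = (-8)·(20/3)·2/10 = -32/3 kN·m
Superposition: M = Σ M_i = 382/3 kN·m ≈ 127.333333 kN·m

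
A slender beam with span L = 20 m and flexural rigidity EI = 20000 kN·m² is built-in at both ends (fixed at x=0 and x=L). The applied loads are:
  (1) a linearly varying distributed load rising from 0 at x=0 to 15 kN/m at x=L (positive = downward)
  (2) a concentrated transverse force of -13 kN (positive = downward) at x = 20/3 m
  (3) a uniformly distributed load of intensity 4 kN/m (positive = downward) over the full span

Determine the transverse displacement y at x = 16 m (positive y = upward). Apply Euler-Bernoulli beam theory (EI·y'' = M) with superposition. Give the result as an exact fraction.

Load 1 — triangular load w₀=15 kN/m (0→w₀ over full span):
  y_1 = -w₀x²(L-x)²(x+2L)/(120LEI) = -15·16²·(20-16)²·(16+2·20)/(120·20·20000) = -224/3125 m
Load 2 — point force P=-13 kN at a=20/3 m (b=L-a=40/3):
  y_2 = -Pa²(L-x)²(3bL-(3b+a)(L-x))/(6L³EI)  [x>a] = -(-13)·(20/3)²·(20-16)²·(3·(40/3)·20-(3·(40/3)+(20/3))·(20-16))/(6·20³·20000) = 299/50625 m
Load 3 — uniform load w=4 kN/m over full span:
  y_3 = -wx²(L-x)²/(24EI) = -4·16²·(20-16)²/(24·20000) = -64/1875 m
Superposition: y = Σ y_i = -25289/253125 m ≈ -0.099907 m

y(16) = -25289/253125 m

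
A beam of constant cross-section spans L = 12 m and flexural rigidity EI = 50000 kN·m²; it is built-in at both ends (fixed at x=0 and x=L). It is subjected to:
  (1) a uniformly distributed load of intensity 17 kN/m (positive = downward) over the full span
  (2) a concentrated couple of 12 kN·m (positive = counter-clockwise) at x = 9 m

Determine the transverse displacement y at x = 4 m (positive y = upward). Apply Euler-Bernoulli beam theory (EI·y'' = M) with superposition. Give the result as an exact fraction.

y(4) = -223/15000 m

Load 1 — uniform load w=17 kN/m over full span:
  y_1 = -wx²(L-x)²/(24EI) = -17·4²·(12-4)²/(24·50000) = -136/9375 m
Load 2 — applied couple M₀=12 kN·m at a=9 m (b=L-a=3):
  y_2 = (R_Ax³/6 - M_Ax²/2)/EI  [x≤a] with R_A=9/8, M_A=15/4 = ((9/8)·4³/6 - (15/4)·4²/2)/50000 = -9/25000 m
Superposition: y = Σ y_i = -223/15000 m ≈ -0.014867 m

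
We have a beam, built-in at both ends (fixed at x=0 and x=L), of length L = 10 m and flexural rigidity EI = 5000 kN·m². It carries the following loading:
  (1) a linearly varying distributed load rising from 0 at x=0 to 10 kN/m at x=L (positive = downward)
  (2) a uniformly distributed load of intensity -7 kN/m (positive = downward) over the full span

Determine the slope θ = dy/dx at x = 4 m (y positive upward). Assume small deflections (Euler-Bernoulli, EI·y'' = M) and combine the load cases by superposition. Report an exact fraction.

θ(4) = 1/1250 rad

Load 1 — triangular load w₀=10 kN/m (0→w₀ over full span):
  θ_1 = -w₀(2x(L-x)(L-2x)(x+2L)+x²(L-x)²)/(120LEI) = -10·(2·4·(10-4)·(10-2·4)·(4+2·10)+4²·(10-4)²)/(120·10·5000) = -3/625 rad
Load 2 — uniform load w=-7 kN/m over full span:
  θ_2 = -wx(L-x)(L-2x)/(12EI) = -(-7)·4·(10-4)·(10-2·4)/(12·5000) = 7/1250 rad
Superposition: θ = Σ θ_i = 1/1250 rad ≈ 0.000800 rad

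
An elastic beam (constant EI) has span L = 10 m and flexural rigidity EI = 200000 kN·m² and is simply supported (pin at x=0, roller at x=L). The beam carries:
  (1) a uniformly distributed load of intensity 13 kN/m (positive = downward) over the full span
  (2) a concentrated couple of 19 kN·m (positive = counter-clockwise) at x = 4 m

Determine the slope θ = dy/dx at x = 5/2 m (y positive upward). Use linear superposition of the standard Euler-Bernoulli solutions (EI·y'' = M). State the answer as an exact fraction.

θ(5/2) = -14557/8000000 rad

Load 1 — uniform load w=13 kN/m over full span:
  θ_1 = -w(L³-6Lx²+4x³)/(24EI) = -13·(10³-6·10·(5/2)²+4·(5/2)³)/(24·200000) = -143/76800 rad
Load 2 — applied couple M₀=19 kN·m at a=4 m (b=L-a=6):
  θ_2 = (M₀x²/(2L)+C₁)/EI  [x≤a] with C₁=M₀(3b²-L²)/(6L)=38/15 = (19·(5/2)²/(2·10)+(38/15))/200000 = 2033/48000000 rad
Superposition: θ = Σ θ_i = -14557/8000000 rad ≈ -0.001820 rad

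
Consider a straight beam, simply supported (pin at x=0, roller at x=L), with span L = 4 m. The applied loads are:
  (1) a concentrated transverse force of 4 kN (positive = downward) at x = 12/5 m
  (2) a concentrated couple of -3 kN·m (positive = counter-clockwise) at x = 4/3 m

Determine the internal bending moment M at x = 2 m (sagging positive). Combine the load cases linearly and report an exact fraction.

Load 1 — point force P=4 kN at a=12/5 m (b=L-a=8/5):
  M_1 = Pbx/L  [x≤a] = 4·(8/5)·2/4 = 16/5 kN·m
Load 2 — applied couple M₀=-3 kN·m at a=4/3 m (b=L-a=8/3):
  M_2 = M₀x/L - M₀  [x>a] = (-3)·2/4 - (-3) = 3/2 kN·m
Superposition: M = Σ M_i = 47/10 kN·m ≈ 4.700000 kN·m

M(2) = 47/10 kN·m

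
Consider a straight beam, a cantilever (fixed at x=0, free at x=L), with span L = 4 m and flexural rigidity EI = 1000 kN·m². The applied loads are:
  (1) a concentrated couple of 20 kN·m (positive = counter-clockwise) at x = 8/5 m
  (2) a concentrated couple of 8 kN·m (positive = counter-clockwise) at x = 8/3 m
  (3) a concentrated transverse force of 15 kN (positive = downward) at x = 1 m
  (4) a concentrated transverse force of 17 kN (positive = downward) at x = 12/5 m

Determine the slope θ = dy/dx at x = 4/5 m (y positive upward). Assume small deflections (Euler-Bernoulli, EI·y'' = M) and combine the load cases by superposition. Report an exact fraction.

Load 1 — applied couple M₀=20 kN·m at a=8/5 m (b=L-a=12/5):
  θ_1 = M₀x/EI  [x≤a] = 20·(4/5)/1000 = 2/125 rad
Load 2 — applied couple M₀=8 kN·m at a=8/3 m (b=L-a=4/3):
  θ_2 = M₀x/EI  [x≤a] = 8·(4/5)/1000 = 4/625 rad
Load 3 — point force P=15 kN at a=1 m (b=L-a=3):
  θ_3 = -Px(2a-x)/(2EI)  [x≤a] = -15·(4/5)·(2·1-(4/5))/(2·1000) = -9/1250 rad
Load 4 — point force P=17 kN at a=12/5 m (b=L-a=8/5):
  θ_4 = -Px(2a-x)/(2EI)  [x≤a] = -17·(4/5)·(2·(12/5)-(4/5))/(2·1000) = -17/625 rad
Superposition: θ = Σ θ_i = -3/250 rad ≈ -0.012000 rad

θ(4/5) = -3/250 rad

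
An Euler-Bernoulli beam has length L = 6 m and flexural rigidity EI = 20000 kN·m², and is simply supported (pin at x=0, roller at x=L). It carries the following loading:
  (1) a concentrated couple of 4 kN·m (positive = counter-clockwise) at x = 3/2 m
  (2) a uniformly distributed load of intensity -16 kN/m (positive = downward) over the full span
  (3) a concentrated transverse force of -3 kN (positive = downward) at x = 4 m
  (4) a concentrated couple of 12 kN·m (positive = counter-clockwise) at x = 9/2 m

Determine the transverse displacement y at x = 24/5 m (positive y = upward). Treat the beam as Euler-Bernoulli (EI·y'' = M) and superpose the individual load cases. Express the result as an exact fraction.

y(24/5) = 50317/6250000 m

Load 1 — applied couple M₀=4 kN·m at a=3/2 m (b=L-a=9/2):
  y_1 = (M₀x³/(6L)-M₀(x-a)²/2+C₁x)/EI  [x>a] with C₁=M₀(3b²-L²)/(6L)=11/4 = (4·(24/5)³/(6·6)-4·((24/5)-(3/2))²/2+(11/4)·(24/5))/20000 = 927/5000000 m
Load 2 — uniform load w=-16 kN/m over full span:
  y_2 = -wx(L³-2Lx²+x³)/(24EI) = -(-16)·(24/5)·(6³-2·6·(24/5)²+(24/5)³)/(24·20000) = 3132/390625 m
Load 3 — point force P=-3 kN at a=4 m (b=L-a=2):
  y_3 = -Pa(L-x)(2Lx-a²-x²)/(6LEI)  [x>a] = -(-3)·4·(6-(24/5))·(2·6·(24/5)-4²-(24/5)²)/(6·6·20000) = 29/78125 m
Load 4 — applied couple M₀=12 kN·m at a=9/2 m (b=L-a=3/2):
  y_4 = (M₀x³/(6L)-M₀(x-a)²/2+C₁x)/EI  [x>a] with C₁=M₀(3b²-L²)/(6L)=-39/4 = (12·(24/5)³/(6·6)-12·((24/5)-(9/2))²/2+(-39/4)·(24/5))/20000 = -2619/5000000 m
Superposition: y = Σ y_i = 50317/6250000 m ≈ 0.008051 m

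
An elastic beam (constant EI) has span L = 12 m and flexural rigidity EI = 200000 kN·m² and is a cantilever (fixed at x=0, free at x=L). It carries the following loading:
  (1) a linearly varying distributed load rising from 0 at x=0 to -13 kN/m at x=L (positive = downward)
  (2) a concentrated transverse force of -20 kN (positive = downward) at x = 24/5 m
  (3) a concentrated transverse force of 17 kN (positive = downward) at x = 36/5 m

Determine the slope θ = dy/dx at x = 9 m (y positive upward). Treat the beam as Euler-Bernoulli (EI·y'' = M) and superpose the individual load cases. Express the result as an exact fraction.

Load 1 — triangular load w₀=-13 kN/m (0→w₀ over full span):
  θ_1 = (w₀Lx²/4-w₀L²x/3-w₀x⁴/(24L))/EI = ((-13)·12·9²/4-(-13)·12²·9/3-(-13)·9⁴/(24·12))/200000 = 88101/6400000 rad
Load 2 — point force P=-20 kN at a=24/5 m (b=L-a=36/5):
  θ_2 = -Pa²/(2EI)  [x>a] = -(-20)·(24/5)²/(2·200000) = 18/15625 rad
Load 3 — point force P=17 kN at a=36/5 m (b=L-a=24/5):
  θ_3 = -Pa²/(2EI)  [x>a] = -17·(36/5)²/(2·200000) = -1377/625000 rad
Superposition: θ = Σ θ_i = 2034333/160000000 rad ≈ 0.012715 rad

θ(9) = 2034333/160000000 rad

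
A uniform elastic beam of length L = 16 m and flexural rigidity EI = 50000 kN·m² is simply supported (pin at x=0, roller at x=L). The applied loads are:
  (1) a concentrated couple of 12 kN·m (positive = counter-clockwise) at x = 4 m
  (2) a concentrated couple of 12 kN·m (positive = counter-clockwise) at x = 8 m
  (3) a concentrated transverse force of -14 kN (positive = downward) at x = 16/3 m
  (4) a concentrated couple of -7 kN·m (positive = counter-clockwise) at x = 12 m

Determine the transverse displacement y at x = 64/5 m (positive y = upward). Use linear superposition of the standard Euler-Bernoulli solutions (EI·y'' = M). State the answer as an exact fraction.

Load 1 — applied couple M₀=12 kN·m at a=4 m (b=L-a=12):
  y_1 = (M₀x³/(6L)-M₀(x-a)²/2+C₁x)/EI  [x>a] with C₁=M₀(3b²-L²)/(6L)=22 = (12·(64/5)³/(6·16)-12·((64/5)-4)²/2+22·(64/5))/50000 = 618/390625 m
Load 2 — applied couple M₀=12 kN·m at a=8 m (b=L-a=8):
  y_2 = (M₀x³/(6L)-M₀(x-a)²/2+C₁x)/EI  [x>a] with C₁=M₀(3b²-L²)/(6L)=-8 = (12·(64/5)³/(6·16)-12·((64/5)-8)²/2+(-8)·(64/5))/50000 = 168/390625 m
Load 3 — point force P=-14 kN at a=16/3 m (b=L-a=32/3):
  y_3 = -Pa(L-x)(2Lx-a²-x²)/(6LEI)  [x>a] = -(-14)·(16/3)·(16-(64/5))·(2·16·(64/5)-(16/3)²-(64/5)²)/(6·16·50000) = 342272/31640625 m
Load 4 — applied couple M₀=-7 kN·m at a=12 m (b=L-a=4):
  y_4 = (M₀x³/(6L)-M₀(x-a)²/2+C₁x)/EI  [x>a] with C₁=M₀(3b²-L²)/(6L)=91/6 = ((-7)·(64/5)³/(6·16)-(-7)·((64/5)-12)²/2+(91/6)·(64/5))/50000 = 679/781250 m
Superposition: y = Σ y_i = 1387/101250 m ≈ 0.013699 m

y(64/5) = 1387/101250 m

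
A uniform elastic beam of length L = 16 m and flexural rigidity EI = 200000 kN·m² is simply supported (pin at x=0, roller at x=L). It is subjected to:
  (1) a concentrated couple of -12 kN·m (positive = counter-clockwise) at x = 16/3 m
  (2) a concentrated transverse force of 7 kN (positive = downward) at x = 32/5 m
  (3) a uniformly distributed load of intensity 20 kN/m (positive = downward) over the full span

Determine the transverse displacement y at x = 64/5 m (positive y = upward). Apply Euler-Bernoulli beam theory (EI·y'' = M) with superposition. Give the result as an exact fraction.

y(64/5) = -4104/78125 m

Load 1 — applied couple M₀=-12 kN·m at a=16/3 m (b=L-a=32/3):
  y_1 = (M₀x³/(6L)-M₀(x-a)²/2+C₁x)/EI  [x>a] with C₁=M₀(3b²-L²)/(6L)=-32/3 = ((-12)·(64/5)³/(6·16)-(-12)·((64/5)-(16/3))²/2+(-32/3)·(64/5))/200000 = -376/1171875 m
Load 2 — point force P=7 kN at a=32/5 m (b=L-a=48/5):
  y_2 = -Pa(L-x)(2Lx-a²-x²)/(6LEI)  [x>a] = -7·(32/5)·(16-(64/5))·(2·16·(64/5)-(32/5)²-(64/5)²)/(6·16·200000) = -1792/1171875 m
Load 3 — uniform load w=20 kN/m over full span:
  y_3 = -wx(L³-2Lx²+x³)/(24EI) = -20·(64/5)·(16³-2·16·(64/5)²+(64/5)³)/(24·200000) = -59392/1171875 m
Superposition: y = Σ y_i = -4104/78125 m ≈ -0.052531 m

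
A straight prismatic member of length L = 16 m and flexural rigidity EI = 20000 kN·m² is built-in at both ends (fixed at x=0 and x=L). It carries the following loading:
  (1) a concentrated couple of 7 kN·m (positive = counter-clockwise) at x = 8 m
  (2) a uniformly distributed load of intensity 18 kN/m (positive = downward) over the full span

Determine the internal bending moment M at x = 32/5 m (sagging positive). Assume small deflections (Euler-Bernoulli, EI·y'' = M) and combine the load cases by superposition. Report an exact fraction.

M(32/5) = 17141/100 kN·m

Load 1 — applied couple M₀=7 kN·m at a=8 m (b=L-a=8):
  M_1 = R_Ax - M_A  [x≤a] with R_A=21/32, M_A=7/4 = (21/32)·(32/5) - (7/4) = 49/20 kN·m
Load 2 — uniform load w=18 kN/m over full span:
  M_2 = wLx/2 - wL²/12 - wx²/2 = 18·16·(32/5)/2 - 18·16²/12 - 18·(32/5)²/2 = 4224/25 kN·m
Superposition: M = Σ M_i = 17141/100 kN·m ≈ 171.410000 kN·m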